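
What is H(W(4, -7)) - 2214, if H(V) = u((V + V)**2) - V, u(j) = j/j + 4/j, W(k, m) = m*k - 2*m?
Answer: -431003/196 ≈ -2199.0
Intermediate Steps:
W(k, m) = -2*m + k*m (W(k, m) = k*m - 2*m = -2*m + k*m)
u(j) = 1 + 4/j
H(V) = -V + (4 + 4*V**2)/(4*V**2) (H(V) = (4 + (V + V)**2)/((V + V)**2) - V = (4 + (2*V)**2)/((2*V)**2) - V = (4 + 4*V**2)/((4*V**2)) - V = (1/(4*V**2))*(4 + 4*V**2) - V = (4 + 4*V**2)/(4*V**2) - V = -V + (4 + 4*V**2)/(4*V**2))
H(W(4, -7)) - 2214 = (1 + (-7*(-2 + 4))**(-2) - (-7)*(-2 + 4)) - 2214 = (1 + (-7*2)**(-2) - (-7)*2) - 2214 = (1 + (-14)**(-2) - 1*(-14)) - 2214 = (1 + 1/196 + 14) - 2214 = 2941/196 - 2214 = -431003/196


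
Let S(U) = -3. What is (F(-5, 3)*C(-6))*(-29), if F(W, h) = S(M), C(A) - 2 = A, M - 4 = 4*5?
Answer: -348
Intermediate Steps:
M = 24 (M = 4 + 4*5 = 4 + 20 = 24)
C(A) = 2 + A
F(W, h) = -3
(F(-5, 3)*C(-6))*(-29) = -3*(2 - 6)*(-29) = -3*(-4)*(-29) = 12*(-29) = -348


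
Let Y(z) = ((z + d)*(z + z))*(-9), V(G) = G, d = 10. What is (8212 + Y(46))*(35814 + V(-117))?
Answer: -1362054732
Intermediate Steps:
Y(z) = -18*z*(10 + z) (Y(z) = ((z + 10)*(z + z))*(-9) = ((10 + z)*(2*z))*(-9) = (2*z*(10 + z))*(-9) = -18*z*(10 + z))
(8212 + Y(46))*(35814 + V(-117)) = (8212 - 18*46*(10 + 46))*(35814 - 117) = (8212 - 18*46*56)*35697 = (8212 - 46368)*35697 = -38156*35697 = -1362054732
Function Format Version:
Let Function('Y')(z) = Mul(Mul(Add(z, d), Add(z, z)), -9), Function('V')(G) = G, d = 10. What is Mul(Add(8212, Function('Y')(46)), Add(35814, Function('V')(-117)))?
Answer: -1362054732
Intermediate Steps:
Function('Y')(z) = Mul(-18, z, Add(10, z)) (Function('Y')(z) = Mul(Mul(Add(z, 10), Add(z, z)), -9) = Mul(Mul(Add(10, z), Mul(2, z)), -9) = Mul(Mul(2, z, Add(10, z)), -9) = Mul(-18, z, Add(10, z)))
Mul(Add(8212, Function('Y')(46)), Add(35814, Function('V')(-117))) = Mul(Add(8212, Mul(-18, 46, Add(10, 46))), Add(35814, -117)) = Mul(Add(8212, Mul(-18, 46, 56)), 35697) = Mul(Add(8212, -46368), 35697) = Mul(-38156, 35697) = -1362054732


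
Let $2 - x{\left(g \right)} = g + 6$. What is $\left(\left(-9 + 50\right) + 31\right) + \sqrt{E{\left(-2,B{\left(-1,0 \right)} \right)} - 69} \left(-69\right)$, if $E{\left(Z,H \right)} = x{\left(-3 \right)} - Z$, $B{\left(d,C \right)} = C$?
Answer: $72 - 138 i \sqrt{17} \approx 72.0 - 568.99 i$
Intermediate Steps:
$x{\left(g \right)} = -4 - g$ ($x{\left(g \right)} = 2 - \left(g + 6\right) = 2 - \left(6 + g\right) = -4 - g$)
$E{\left(Z,H \right)} = -1 - Z$ ($E{\left(Z,H \right)} = \left(-4 - -3\right) - Z = \left(-4 + 3\right) - Z = -1 - Z$)
$\left(\left(-9 + 50\right) + 31\right) + \sqrt{E{\left(-2,B{\left(-1,0 \right)} \right)} - 69} \left(-69\right) = \left(\left(-9 + 50\right) + 31\right) + \sqrt{\left(-1 - -2\right) - 69} \left(-69\right) = \left(41 + 31\right) + \sqrt{\left(-1 + 2\right) - 69} \left(-69\right) = 72 + \sqrt{1 - 69} \left(-69\right) = 72 + \sqrt{-68} \left(-69\right) = 72 + 2 i \sqrt{17} \left(-69\right) = 72 - 138 i \sqrt{17}$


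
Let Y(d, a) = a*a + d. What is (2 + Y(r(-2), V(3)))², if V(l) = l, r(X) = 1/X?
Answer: 441/4 ≈ 110.25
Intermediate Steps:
Y(d, a) = d + a² (Y(d, a) = a² + d = d + a²)
(2 + Y(r(-2), V(3)))² = (2 + (1/(-2) + 3²))² = (2 + (-½ + 9))² = (2 + 17/2)² = (21/2)² = 441/4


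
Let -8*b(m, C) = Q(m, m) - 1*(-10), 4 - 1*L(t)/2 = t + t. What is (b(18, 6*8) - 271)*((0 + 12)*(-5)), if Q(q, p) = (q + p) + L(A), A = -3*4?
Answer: 17025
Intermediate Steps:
A = -12
L(t) = 8 - 4*t (L(t) = 8 - 2*(t + t) = 8 - 4*t)
Q(q, p) = 56 + p + q (Q(q, p) = (q + p) + (8 - 4*(-12)) = (p + q) + (8 + 48) = (p + q) + 56 = 56 + p + q)
b(m, C) = -33/4 - m/4 (b(m, C) = -((56 + m + m) - 1*(-10))/8 = -((56 + 2*m) + 10)/8 = -(66 + 2*m)/8 = -33/4 - m/4)
(b(18, 6*8) - 271)*((0 + 12)*(-5)) = ((-33/4 - ¼*18) - 271)*((0 + 12)*(-5)) = ((-33/4 - 9/2) - 271)*(12*(-5)) = (-51/4 - 271)*(-60) = -1135/4*(-60) = 17025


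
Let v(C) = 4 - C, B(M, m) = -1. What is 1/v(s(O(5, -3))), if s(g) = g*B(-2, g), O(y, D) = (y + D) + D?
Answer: ⅓ ≈ 0.33333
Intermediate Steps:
O(y, D) = y + 2*D (O(y, D) = (D + y) + D = y + 2*D)
s(g) = -g (s(g) = g*(-1) = -g)
1/v(s(O(5, -3))) = 1/(4 - (-1)*(5 + 2*(-3))) = 1/(4 - (-1)*(5 - 6)) = 1/(4 - (-1)*(-1)) = 1/(4 - 1*1) = 1/(4 - 1) = 1/3 = ⅓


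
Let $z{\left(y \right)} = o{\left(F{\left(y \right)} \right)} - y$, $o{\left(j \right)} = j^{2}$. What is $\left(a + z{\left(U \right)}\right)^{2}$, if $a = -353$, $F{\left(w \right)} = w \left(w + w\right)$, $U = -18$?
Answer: $176038145761$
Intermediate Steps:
$F{\left(w \right)} = 2 w^{2}$ ($F{\left(w \right)} = w 2 w = 2 w^{2}$)
$z{\left(y \right)} = - y + 4 y^{4}$ ($z{\left(y \right)} = \left(2 y^{2}\right)^{2} - y = 4 y^{4} - y = - y + 4 y^{4}$)
$\left(a + z{\left(U \right)}\right)^{2} = \left(-353 - \left(-18 - 4 \left(-18\right)^{4}\right)\right)^{2} = \left(-353 + \left(18 + 4 \cdot 104976\right)\right)^{2} = \left(-353 + \left(18 + 419904\right)\right)^{2} = \left(-353 + 419922\right)^{2} = 419569^{2} = 176038145761$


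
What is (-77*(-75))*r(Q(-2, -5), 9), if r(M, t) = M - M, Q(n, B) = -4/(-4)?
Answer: 0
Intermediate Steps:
Q(n, B) = 1 (Q(n, B) = -4*(-¼) = 1)
r(M, t) = 0
(-77*(-75))*r(Q(-2, -5), 9) = -77*(-75)*0 = 5775*0 = 0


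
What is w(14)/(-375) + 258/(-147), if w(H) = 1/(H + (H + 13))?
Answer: -1322299/753375 ≈ -1.7552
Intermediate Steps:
w(H) = 1/(13 + 2*H) (w(H) = 1/(H + (13 + H)) = 1/(13 + 2*H))
w(14)/(-375) + 258/(-147) = 1/((13 + 2*14)*(-375)) + 258/(-147) = -1/375/(13 + 28) + 258*(-1/147) = -1/375/41 - 86/49 = (1/41)*(-1/375) - 86/49 = -1/15375 - 86/49 = -1322299/753375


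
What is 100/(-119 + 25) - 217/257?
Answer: -23049/12079 ≈ -1.9082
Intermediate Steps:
100/(-119 + 25) - 217/257 = 100/(-94) - 217*1/257 = 100*(-1/94) - 217/257 = -50/47 - 217/257 = -23049/12079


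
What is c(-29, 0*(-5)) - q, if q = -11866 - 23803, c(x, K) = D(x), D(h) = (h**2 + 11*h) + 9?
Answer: 36200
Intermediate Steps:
D(h) = 9 + h**2 + 11*h
c(x, K) = 9 + x**2 + 11*x
q = -35669
c(-29, 0*(-5)) - q = (9 + (-29)**2 + 11*(-29)) - 1*(-35669) = (9 + 841 - 319) + 35669 = 531 + 35669 = 36200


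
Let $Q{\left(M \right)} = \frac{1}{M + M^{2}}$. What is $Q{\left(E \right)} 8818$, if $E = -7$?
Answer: $\frac{4409}{21} \approx 209.95$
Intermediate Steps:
$Q{\left(E \right)} 8818 = \frac{1}{\left(-7\right) \left(1 - 7\right)} 8818 = - \frac{1}{7 \left(-6\right)} 8818 = \left(- \frac{1}{7}\right) \left(- \frac{1}{6}\right) 8818 = \frac{1}{42} \cdot 8818 = \frac{4409}{21}$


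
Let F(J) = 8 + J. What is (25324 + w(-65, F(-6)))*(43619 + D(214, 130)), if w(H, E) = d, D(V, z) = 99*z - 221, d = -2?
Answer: 1424818296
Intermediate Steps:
D(V, z) = -221 + 99*z
w(H, E) = -2
(25324 + w(-65, F(-6)))*(43619 + D(214, 130)) = (25324 - 2)*(43619 + (-221 + 99*130)) = 25322*(43619 + (-221 + 12870)) = 25322*(43619 + 12649) = 25322*56268 = 1424818296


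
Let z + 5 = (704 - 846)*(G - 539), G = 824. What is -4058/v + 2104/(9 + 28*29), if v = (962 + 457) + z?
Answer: 42752721/16032488 ≈ 2.6666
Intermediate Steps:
z = -40475 (z = -5 + (704 - 846)*(824 - 539) = -5 - 142*285 = -5 - 40470 = -40475)
v = -39056 (v = (962 + 457) - 40475 = 1419 - 40475 = -39056)
-4058/v + 2104/(9 + 28*29) = -4058/(-39056) + 2104/(9 + 28*29) = -4058*(-1/39056) + 2104/(9 + 812) = 2029/19528 + 2104/821 = 42752721/16032488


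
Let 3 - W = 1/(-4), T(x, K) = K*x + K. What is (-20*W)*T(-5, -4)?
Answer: -1040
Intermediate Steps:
T(x, K) = K + K*x
W = 13/4 (W = 3 - 1/(-4) = 3 - 1*(-¼) = 3 + ¼ = 13/4 ≈ 3.2500)
(-20*W)*T(-5, -4) = (-20*13/4)*(-4*(1 - 5)) = -(-260)*(-4) = -65*16 = -1040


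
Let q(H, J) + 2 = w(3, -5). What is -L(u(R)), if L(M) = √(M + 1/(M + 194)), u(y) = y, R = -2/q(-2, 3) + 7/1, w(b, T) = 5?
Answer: -2*√5151171/1803 ≈ -2.5176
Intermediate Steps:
q(H, J) = 3 (q(H, J) = -2 + 5 = 3)
R = 19/3 (R = -2/3 + 7/1 = -2*⅓ + 7*1 = -⅔ + 7 = 19/3 ≈ 6.3333)
L(M) = √(M + 1/(194 + M))
-L(u(R)) = -√((1 + 19*(194 + 19/3)/3)/(194 + 19/3)) = -√((1 + (19/3)*(601/3))/(601/3)) = -√(3*(1 + 11419/9)/601) = -√((3/601)*(11428/9)) = -√(11428/1803) = -2*√5151171/1803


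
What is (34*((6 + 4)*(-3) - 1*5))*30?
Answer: -35700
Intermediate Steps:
(34*((6 + 4)*(-3) - 1*5))*30 = (34*(10*(-3) - 5))*30 = (34*(-30 - 5))*30 = (34*(-35))*30 = -1190*30 = -35700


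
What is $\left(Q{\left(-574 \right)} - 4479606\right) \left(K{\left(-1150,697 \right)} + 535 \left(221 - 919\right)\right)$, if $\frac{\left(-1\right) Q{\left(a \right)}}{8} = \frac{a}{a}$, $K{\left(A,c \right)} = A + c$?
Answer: $1674851521162$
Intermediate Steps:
$Q{\left(a \right)} = -8$ ($Q{\left(a \right)} = - 8 \frac{a}{a} = \left(-8\right) 1 = -8$)
$\left(Q{\left(-574 \right)} - 4479606\right) \left(K{\left(-1150,697 \right)} + 535 \left(221 - 919\right)\right) = \left(-8 - 4479606\right) \left(\left(-1150 + 697\right) + 535 \left(221 - 919\right)\right) = - 4479614 \left(-453 + 535 \left(-698\right)\right) = - 4479614 \left(-453 - 373430\right) = \left(-4479614\right) \left(-373883\right) = 1674851521162$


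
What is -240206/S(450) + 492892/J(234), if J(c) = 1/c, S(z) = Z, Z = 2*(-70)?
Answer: 8073691063/70 ≈ 1.1534e+8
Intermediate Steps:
Z = -140
S(z) = -140
-240206/S(450) + 492892/J(234) = -240206/(-140) + 492892/(1/234) = -240206*(-1/140) + 492892/(1/234) = 120103/70 + 492892*234 = 120103/70 + 115336728 = 8073691063/70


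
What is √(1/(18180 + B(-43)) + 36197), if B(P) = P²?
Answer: √14520818981706/20029 ≈ 190.26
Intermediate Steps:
√(1/(18180 + B(-43)) + 36197) = √(1/(18180 + (-43)²) + 36197) = √(1/(18180 + 1849) + 36197) = √(1/20029 + 36197) = √(724989714/20029) = √14520818981706/20029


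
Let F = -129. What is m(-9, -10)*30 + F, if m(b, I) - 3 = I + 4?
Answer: -219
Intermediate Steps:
m(b, I) = 7 + I (m(b, I) = 3 + (I + 4) = 3 + (4 + I) = 7 + I)
m(-9, -10)*30 + F = (7 - 10)*30 - 129 = -3*30 - 129 = -90 - 129 = -219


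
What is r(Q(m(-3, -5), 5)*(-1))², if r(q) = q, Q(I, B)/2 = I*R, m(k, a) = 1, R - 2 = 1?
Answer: 36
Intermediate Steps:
R = 3 (R = 2 + 1 = 3)
Q(I, B) = 6*I (Q(I, B) = 2*(I*3) = 2*(3*I) = 6*I)
r(Q(m(-3, -5), 5)*(-1))² = ((6*1)*(-1))² = (6*(-1))² = (-6)² = 36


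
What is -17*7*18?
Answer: -2142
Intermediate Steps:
-17*7*18 = -119*18 = -2142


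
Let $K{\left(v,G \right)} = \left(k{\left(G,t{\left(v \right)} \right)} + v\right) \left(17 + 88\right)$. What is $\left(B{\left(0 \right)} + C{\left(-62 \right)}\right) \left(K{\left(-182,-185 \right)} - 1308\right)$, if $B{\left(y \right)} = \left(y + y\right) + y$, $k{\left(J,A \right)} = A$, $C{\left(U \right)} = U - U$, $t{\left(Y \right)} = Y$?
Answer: $0$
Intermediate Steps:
$C{\left(U \right)} = 0$
$B{\left(y \right)} = 3 y$ ($B{\left(y \right)} = 2 y + y = 3 y$)
$K{\left(v,G \right)} = 210 v$ ($K{\left(v,G \right)} = \left(v + v\right) \left(17 + 88\right) = 2 v 105 = 210 v$)
$\left(B{\left(0 \right)} + C{\left(-62 \right)}\right) \left(K{\left(-182,-185 \right)} - 1308\right) = \left(3 \cdot 0 + 0\right) \left(210 \left(-182\right) - 1308\right) = \left(0 + 0\right) \left(-38220 - 1308\right) = 0 \left(-39528\right) = 0$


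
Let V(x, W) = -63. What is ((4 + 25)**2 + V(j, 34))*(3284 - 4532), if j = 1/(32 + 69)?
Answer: -970944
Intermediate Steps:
j = 1/101 ≈ 0.0099010
((4 + 25)**2 + V(j, 34))*(3284 - 4532) = ((4 + 25)**2 - 63)*(3284 - 4532) = (29**2 - 63)*(-1248) = (841 - 63)*(-1248) = 778*(-1248) = -970944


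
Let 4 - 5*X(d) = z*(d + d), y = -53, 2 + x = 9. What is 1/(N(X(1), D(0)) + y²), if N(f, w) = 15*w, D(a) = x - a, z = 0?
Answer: 1/2914 ≈ 0.00034317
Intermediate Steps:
x = 7 (x = -2 + 9 = 7)
X(d) = ⅘ (X(d) = ⅘ - 0*(d + d) = ⅘ - 0*2*d = ⅘ - ⅕*0 = ⅘ + 0 = ⅘)
D(a) = 7 - a
1/(N(X(1), D(0)) + y²) = 1/(15*(7 - 1*0) + (-53)²) = 1/(15*(7 + 0) + 2809) = 1/(15*7 + 2809) = 1/(105 + 2809) = 1/2914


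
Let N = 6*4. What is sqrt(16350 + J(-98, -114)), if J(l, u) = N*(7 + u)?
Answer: sqrt(13782) ≈ 117.40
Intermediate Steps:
N = 24
J(l, u) = 168 + 24*u (J(l, u) = 24*(7 + u) = 168 + 24*u)
sqrt(16350 + J(-98, -114)) = sqrt(16350 + (168 + 24*(-114))) = sqrt(16350 + (168 - 2736)) = sqrt(16350 - 2568) = sqrt(13782)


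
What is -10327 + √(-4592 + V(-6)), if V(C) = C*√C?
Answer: -10327 + √(-4592 - 6*I*√6) ≈ -10327.0 - 67.764*I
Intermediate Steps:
V(C) = C^(3/2)
-10327 + √(-4592 + V(-6)) = -10327 + √(-4592 + (-6)^(3/2)) = -10327 + √(-4592 - 6*I*√6)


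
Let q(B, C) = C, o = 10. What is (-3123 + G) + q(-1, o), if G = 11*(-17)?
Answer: -3300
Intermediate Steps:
G = -187
(-3123 + G) + q(-1, o) = (-3123 - 187) + 10 = -3310 + 10 = -3300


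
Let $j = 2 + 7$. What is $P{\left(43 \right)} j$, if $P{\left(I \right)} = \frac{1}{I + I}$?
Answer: $\frac{9}{86} \approx 0.10465$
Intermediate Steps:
$j = 9$
$P{\left(I \right)} = \frac{1}{2 I}$
$P{\left(43 \right)} j = \frac{1}{2 \cdot 43} \cdot 9 = \frac{1}{2} \cdot \frac{1}{43} \cdot 9 = \frac{1}{86} \cdot 9 = \frac{9}{86}$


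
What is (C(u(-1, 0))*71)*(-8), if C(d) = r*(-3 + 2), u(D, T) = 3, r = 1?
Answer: 568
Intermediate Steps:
C(d) = -1 (C(d) = 1*(-3 + 2) = 1*(-1) = -1)
(C(u(-1, 0))*71)*(-8) = -1*71*(-8) = -71*(-8) = 568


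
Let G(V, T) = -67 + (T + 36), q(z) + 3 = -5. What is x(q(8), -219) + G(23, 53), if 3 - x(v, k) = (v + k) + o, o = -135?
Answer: 387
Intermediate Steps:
q(z) = -8 (q(z) = -3 - 5 = -8)
G(V, T) = -31 + T (G(V, T) = -67 + (36 + T) = -31 + T)
x(v, k) = 138 - k - v (x(v, k) = 3 - ((v + k) - 135) = 3 - ((k + v) - 135) = 3 - (-135 + k + v) = 3 + (135 - k - v) = 138 - k - v)
x(q(8), -219) + G(23, 53) = (138 - 1*(-219) - 1*(-8)) + (-31 + 53) = (138 + 219 + 8) + 22 = 365 + 22 = 387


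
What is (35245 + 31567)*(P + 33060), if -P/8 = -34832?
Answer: 20826369392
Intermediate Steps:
P = 278656 (P = -8*(-34832) = 278656)
(35245 + 31567)*(P + 33060) = (35245 + 31567)*(278656 + 33060) = 66812*311716 = 20826369392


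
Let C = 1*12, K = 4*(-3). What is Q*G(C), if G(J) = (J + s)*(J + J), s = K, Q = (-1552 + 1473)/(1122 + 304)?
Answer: 0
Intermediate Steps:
Q = -79/1426 ≈ -0.055400
K = -12
s = -12
C = 12
G(J) = 2*J*(-12 + J) (G(J) = (J - 12)*(J + J) = (-12 + J)*(2*J) = 2*J*(-12 + J))
Q*G(C) = -79*12*(-12 + 12)/713 = -79*12*0/713 = -79/1426*0 = 0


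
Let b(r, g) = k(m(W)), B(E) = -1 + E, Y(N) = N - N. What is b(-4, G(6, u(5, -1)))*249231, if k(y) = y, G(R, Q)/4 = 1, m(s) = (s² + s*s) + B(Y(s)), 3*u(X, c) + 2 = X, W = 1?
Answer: 249231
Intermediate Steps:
Y(N) = 0
u(X, c) = -⅔ + X/3
m(s) = -1 + 2*s² (m(s) = (s² + s*s) + (-1 + 0) = (s² + s²) - 1 = 2*s² - 1 = -1 + 2*s²)
G(R, Q) = 4 (G(R, Q) = 4*1 = 4)
b(r, g) = 1 (b(r, g) = -1 + 2*1² = -1 + 2*1 = -1 + 2 = 1)
b(-4, G(6, u(5, -1)))*249231 = 1*249231 = 249231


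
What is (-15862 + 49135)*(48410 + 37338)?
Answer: 2853093204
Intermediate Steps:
(-15862 + 49135)*(48410 + 37338) = 33273*85748 = 2853093204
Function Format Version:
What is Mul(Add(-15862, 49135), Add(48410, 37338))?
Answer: 2853093204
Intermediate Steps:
Mul(Add(-15862, 49135), Add(48410, 37338)) = Mul(33273, 85748) = 2853093204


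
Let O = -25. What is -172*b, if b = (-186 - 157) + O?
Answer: 63296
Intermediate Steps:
b = -368 (b = (-186 - 157) - 25 = -343 - 25 = -368)
-172*b = -172*(-368) = 63296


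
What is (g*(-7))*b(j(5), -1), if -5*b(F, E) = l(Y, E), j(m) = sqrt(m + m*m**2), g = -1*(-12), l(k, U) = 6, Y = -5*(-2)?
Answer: 504/5 ≈ 100.80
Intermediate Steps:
Y = 10
g = 12
j(m) = sqrt(m + m**3)
b(F, E) = -6/5 (b(F, E) = -1/5*6 = -6/5)
(g*(-7))*b(j(5), -1) = (12*(-7))*(-6/5) = -84*(-6/5) = 504/5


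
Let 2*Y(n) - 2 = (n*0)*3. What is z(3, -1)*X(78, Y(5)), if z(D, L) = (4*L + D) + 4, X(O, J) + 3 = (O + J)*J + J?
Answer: 231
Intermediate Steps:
Y(n) = 1 (Y(n) = 1 + ((n*0)*3)/2 = 1 + (0*3)/2 = 1 + (½)*0 = 1 + 0 = 1)
X(O, J) = -3 + J + J*(J + O) (X(O, J) = -3 + ((O + J)*J + J) = -3 + ((J + O)*J + J) = -3 + (J*(J + O) + J) = -3 + (J + J*(J + O)) = -3 + J + J*(J + O))
z(D, L) = 4 + D + 4*L (z(D, L) = (D + 4*L) + 4 = 4 + D + 4*L)
z(3, -1)*X(78, Y(5)) = (4 + 3 + 4*(-1))*(-3 + 1 + 1² + 1*78) = (4 + 3 - 4)*(-3 + 1 + 1 + 78) = 3*77 = 231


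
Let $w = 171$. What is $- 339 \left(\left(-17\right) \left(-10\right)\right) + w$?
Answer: $-57459$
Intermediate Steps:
$- 339 \left(\left(-17\right) \left(-10\right)\right) + w = - 339 \left(\left(-17\right) \left(-10\right)\right) + 171 = \left(-339\right) 170 + 171 = -57630 + 171 = -57459$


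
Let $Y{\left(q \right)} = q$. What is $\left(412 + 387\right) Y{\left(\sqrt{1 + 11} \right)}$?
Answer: $1598 \sqrt{3} \approx 2767.8$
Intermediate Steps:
$\left(412 + 387\right) Y{\left(\sqrt{1 + 11} \right)} = \left(412 + 387\right) \sqrt{1 + 11} = 799 \sqrt{12} = 799 \cdot 2 \sqrt{3} = 1598 \sqrt{3}$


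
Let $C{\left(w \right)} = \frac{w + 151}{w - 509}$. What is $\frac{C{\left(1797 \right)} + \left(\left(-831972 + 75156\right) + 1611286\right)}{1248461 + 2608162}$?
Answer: $\frac{275139827}{1241832606} \approx 0.22156$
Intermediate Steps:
$C{\left(w \right)} = \frac{151 + w}{-509 + w}$
$\frac{C{\left(1797 \right)} + \left(\left(-831972 + 75156\right) + 1611286\right)}{1248461 + 2608162} = \frac{\frac{151 + 1797}{-509 + 1797} + \left(\left(-831972 + 75156\right) + 1611286\right)}{1248461 + 2608162} = \frac{\frac{1}{1288} \cdot 1948 + \left(-756816 + 1611286\right)}{3856623} = \left(\frac{1}{1288} \cdot 1948 + 854470\right) \frac{1}{3856623} = \left(\frac{487}{322} + 854470\right) \frac{1}{3856623} = \frac{275139827}{322} \cdot \frac{1}{3856623} = \frac{275139827}{1241832606}$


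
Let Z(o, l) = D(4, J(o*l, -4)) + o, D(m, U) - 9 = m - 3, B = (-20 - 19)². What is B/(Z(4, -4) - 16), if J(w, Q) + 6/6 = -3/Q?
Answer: -1521/2 ≈ -760.50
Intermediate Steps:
J(w, Q) = -1 - 3/Q
B = 1521 (B = (-39)² = 1521)
D(m, U) = 6 + m (D(m, U) = 9 + (m - 3) = 9 + (-3 + m) = 6 + m)
Z(o, l) = 10 + o (Z(o, l) = (6 + 4) + o = 10 + o)
B/(Z(4, -4) - 16) = 1521/((10 + 4) - 16) = 1521/(14 - 16) = 1521/(-2) = -½*1521 = -1521/2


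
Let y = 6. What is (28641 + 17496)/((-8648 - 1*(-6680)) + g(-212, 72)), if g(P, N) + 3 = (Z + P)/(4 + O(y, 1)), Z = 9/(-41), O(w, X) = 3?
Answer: -270231/11722 ≈ -23.053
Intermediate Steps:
Z = -9/41 (Z = 9*(-1/41) = -9/41 ≈ -0.21951)
g(P, N) = -870/287 + P/7 (g(P, N) = -3 + (-9/41 + P)/(4 + 3) = -3 + (-9/41 + P)/7 = -3 + (-9/41 + P)*(⅐) = -3 + (-9/287 + P/7) = -870/287 + P/7)
(28641 + 17496)/((-8648 - 1*(-6680)) + g(-212, 72)) = (28641 + 17496)/((-8648 - 1*(-6680)) + (-870/287 + (⅐)*(-212))) = 46137/((-8648 + 6680) + (-870/287 - 212/7)) = 46137/(-1968 - 1366/41) = 46137/(-82054/41) = 46137*(-41/82054) = -270231/11722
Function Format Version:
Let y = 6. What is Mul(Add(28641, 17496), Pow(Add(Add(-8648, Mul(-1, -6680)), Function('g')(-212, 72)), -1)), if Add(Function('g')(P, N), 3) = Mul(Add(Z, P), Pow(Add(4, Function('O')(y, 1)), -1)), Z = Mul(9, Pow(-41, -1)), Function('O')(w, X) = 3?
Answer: Rational(-270231, 11722) ≈ -23.053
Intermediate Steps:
Z = Rational(-9, 41) (Z = Mul(9, Rational(-1, 41)) = Rational(-9, 41) ≈ -0.21951)
Function('g')(P, N) = Add(Rational(-870, 287), Mul(Rational(1, 7), P)) (Function('g')(P, N) = Add(-3, Mul(Add(Rational(-9, 41), P), Pow(Add(4, 3), -1))) = Add(-3, Mul(Add(Rational(-9, 41), P), Pow(7, -1))) = Add(-3, Mul(Add(Rational(-9, 41), P), Rational(1, 7))) = Add(-3, Add(Rational(-9, 287), Mul(Rational(1, 7), P))) = Add(Rational(-870, 287), Mul(Rational(1, 7), P)))
Mul(Add(28641, 17496), Pow(Add(Add(-8648, Mul(-1, -6680)), Function('g')(-212, 72)), -1)) = Mul(Add(28641, 17496), Pow(Add(Add(-8648, Mul(-1, -6680)), Add(Rational(-870, 287), Mul(Rational(1, 7), -212))), -1)) = Mul(46137, Pow(Add(Add(-8648, 6680), Add(Rational(-870, 287), Rational(-212, 7))), -1)) = Mul(46137, Pow(Add(-1968, Rational(-1366, 41)), -1)) = Mul(46137, Pow(Rational(-82054, 41), -1)) = Mul(46137, Rational(-41, 82054)) = Rational(-270231, 11722)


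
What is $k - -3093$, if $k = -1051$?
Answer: $2042$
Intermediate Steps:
$k - -3093 = -1051 - -3093 = -1051 + 3093 = 2042$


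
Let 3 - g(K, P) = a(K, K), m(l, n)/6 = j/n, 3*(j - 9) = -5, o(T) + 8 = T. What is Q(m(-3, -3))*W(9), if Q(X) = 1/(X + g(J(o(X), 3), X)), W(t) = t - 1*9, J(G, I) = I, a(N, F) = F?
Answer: 0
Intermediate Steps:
o(T) = -8 + T
j = 22/3 (j = 9 + (1/3)*(-5) = 9 - 5/3 = 22/3 ≈ 7.3333)
m(l, n) = 44/n (m(l, n) = 6*(22/(3*n)) = 44/n)
g(K, P) = 3 - K
W(t) = -9 + t (W(t) = t - 9 = -9 + t)
Q(X) = 1/X (Q(X) = 1/(X + (3 - 1*3)) = 1/(X + (3 - 3)) = 1/(X + 0) = 1/X)
Q(m(-3, -3))*W(9) = (-9 + 9)/((44/(-3))) = 0/(44*(-1/3)) = 0/(-44/3) = -3/44*0 = 0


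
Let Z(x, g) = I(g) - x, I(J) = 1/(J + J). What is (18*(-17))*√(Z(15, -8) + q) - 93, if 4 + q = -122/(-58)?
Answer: -93 - 153*I*√228201/58 ≈ -93.0 - 1260.2*I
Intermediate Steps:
I(J) = 1/(2*J)
q = -55/29 (q = -4 - 122/(-58) = -4 - 122*(-1/58) = -4 + 61/29 = -55/29 ≈ -1.8966)
Z(x, g) = 1/(2*g) - x
(18*(-17))*√(Z(15, -8) + q) - 93 = (18*(-17))*√(((½)/(-8) - 1*15) - 55/29) - 93 = -306*√(((½)*(-⅛) - 15) - 55/29) - 93 = -306*√((-1/16 - 15) - 55/29) - 93 = -306*√(-241/16 - 55/29) - 93 = -153*I*√228201/58 - 93 = -93 - 153*I*√228201/58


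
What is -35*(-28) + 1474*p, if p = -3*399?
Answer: -1763398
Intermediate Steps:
p = -1197
-35*(-28) + 1474*p = -35*(-28) + 1474*(-1197) = 980 - 1764378 = -1763398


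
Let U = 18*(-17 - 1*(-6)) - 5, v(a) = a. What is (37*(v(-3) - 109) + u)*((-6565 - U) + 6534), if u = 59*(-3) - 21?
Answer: -746824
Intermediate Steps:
U = -203 (U = 18*(-17 + 6) - 5 = 18*(-11) - 5 = -198 - 5 = -203)
u = -198 (u = -177 - 21 = -198)
(37*(v(-3) - 109) + u)*((-6565 - U) + 6534) = (37*(-3 - 109) - 198)*((-6565 - 1*(-203)) + 6534) = (37*(-112) - 198)*((-6565 + 203) + 6534) = (-4144 - 198)*(-6362 + 6534) = -4342*172 = -746824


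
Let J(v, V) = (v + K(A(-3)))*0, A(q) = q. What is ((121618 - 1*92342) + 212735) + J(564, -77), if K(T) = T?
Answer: 242011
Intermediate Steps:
J(v, V) = 0 (J(v, V) = (v - 3)*0 = (-3 + v)*0 = 0)
((121618 - 1*92342) + 212735) + J(564, -77) = ((121618 - 1*92342) + 212735) + 0 = ((121618 - 92342) + 212735) + 0 = (29276 + 212735) + 0 = 242011 + 0 = 242011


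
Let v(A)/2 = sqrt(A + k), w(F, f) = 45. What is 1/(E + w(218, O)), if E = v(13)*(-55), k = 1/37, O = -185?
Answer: -333/1151455 - 22*sqrt(17834)/1151455 ≈ -0.0028407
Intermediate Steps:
k = 1/37 ≈ 0.027027
v(A) = 2*sqrt(1/37 + A) (v(A) = 2*sqrt(A + 1/37) = 2*sqrt(1/37 + A))
E = -110*sqrt(17834)/37 (E = (2*sqrt(37 + 1369*13)/37)*(-55) = (2*sqrt(37 + 17797)/37)*(-55) = (2*sqrt(17834)/37)*(-55) = -110*sqrt(17834)/37 ≈ -397.02)
1/(E + w(218, O)) = 1/(-110*sqrt(17834)/37 + 45) = 1/(45 - 110*sqrt(17834)/37)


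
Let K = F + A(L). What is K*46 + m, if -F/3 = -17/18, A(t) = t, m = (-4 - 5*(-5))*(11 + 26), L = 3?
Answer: 3136/3 ≈ 1045.3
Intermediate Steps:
m = 777 (m = (-4 + 25)*37 = 21*37 = 777)
F = 17/6 (F = -(-51)/18 = -3*(-17/18) = 17/6 ≈ 2.8333)
K = 35/6 (K = 17/6 + 3 = 35/6 ≈ 5.8333)
K*46 + m = (35/6)*46 + 777 = 805/3 + 777 = 3136/3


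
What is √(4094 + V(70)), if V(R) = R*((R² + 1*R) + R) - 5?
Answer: √356889 ≈ 597.40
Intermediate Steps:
V(R) = -5 + R*(R² + 2*R) (V(R) = R*((R² + R) + R) - 5 = R*((R + R²) + R) - 5 = R*(R² + 2*R) - 5 = -5 + R*(R² + 2*R))
√(4094 + V(70)) = √(4094 + (-5 + 70³ + 2*70²)) = √(4094 + (-5 + 343000 + 2*4900)) = √(4094 + (-5 + 343000 + 9800)) = √(4094 + 352795) = √356889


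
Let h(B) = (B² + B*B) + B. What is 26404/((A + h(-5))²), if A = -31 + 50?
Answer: 6601/1024 ≈ 6.4463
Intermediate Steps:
A = 19
h(B) = B + 2*B² (h(B) = (B² + B²) + B = 2*B² + B = B + 2*B²)
26404/((A + h(-5))²) = 26404/((19 - 5*(1 + 2*(-5)))²) = 26404/((19 - 5*(1 - 10))²) = 26404/((19 - 5*(-9))²) = 26404/((19 + 45)²) = 26404/(64²) = 26404/4096 = 26404*(1/4096) = 6601/1024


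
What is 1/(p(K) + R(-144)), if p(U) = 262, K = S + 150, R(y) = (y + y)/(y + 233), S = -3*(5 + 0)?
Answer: 89/23030 ≈ 0.0038645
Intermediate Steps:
S = -15 (S = -3*5 = -15)
R(y) = 2*y/(233 + y) (R(y) = (2*y)/(233 + y) = 2*y/(233 + y))
K = 135 (K = -15 + 150 = 135)
1/(p(K) + R(-144)) = 1/(262 + 2*(-144)/(233 - 144)) = 1/(262 + 2*(-144)/89) = 1/(262 + 2*(-144)*(1/89)) = 1/(262 - 288/89) = 1/(23030/89) = 89/23030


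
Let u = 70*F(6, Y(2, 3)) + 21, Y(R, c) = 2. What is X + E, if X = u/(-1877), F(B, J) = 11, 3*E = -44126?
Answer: -82826875/5631 ≈ -14709.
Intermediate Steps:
E = -44126/3 (E = (⅓)*(-44126) = -44126/3 ≈ -14709.)
u = 791 (u = 70*11 + 21 = 770 + 21 = 791)
X = -791/1877 (X = 791/(-1877) = 791*(-1/1877) = -791/1877 ≈ -0.42142)
X + E = -791/1877 - 44126/3 = -82826875/5631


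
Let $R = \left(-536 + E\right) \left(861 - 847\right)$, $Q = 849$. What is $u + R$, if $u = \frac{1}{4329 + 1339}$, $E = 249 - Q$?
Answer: $- \frac{90143871}{5668} \approx -15904.0$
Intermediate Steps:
$E = -600$ ($E = 249 - 849 = -600$)
$u = \frac{1}{5668} \approx 0.00017643$
$R = -15904$ ($R = \left(-536 - 600\right) \left(861 - 847\right) = - 1136 \left(861 - 847\right) = \left(-1136\right) 14 = -15904$)
$u + R = \frac{1}{5668} - 15904 = - \frac{90143871}{5668}$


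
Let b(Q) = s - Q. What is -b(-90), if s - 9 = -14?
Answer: -85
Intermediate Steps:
s = -5 (s = 9 - 14 = -5)
b(Q) = -5 - Q
-b(-90) = -(-5 - 1*(-90)) = -(-5 + 90) = -1*85 = -85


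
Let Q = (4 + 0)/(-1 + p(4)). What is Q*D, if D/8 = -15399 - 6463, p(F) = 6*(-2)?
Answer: 699584/13 ≈ 53814.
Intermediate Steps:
p(F) = -12
D = -174896 (D = 8*(-15399 - 6463) = 8*(-21862) = -174896)
Q = -4/13 (Q = (4 + 0)/(-1 - 12) = 4/(-13) = 4*(-1/13) = -4/13 ≈ -0.30769)
Q*D = -4/13*(-174896) = 699584/13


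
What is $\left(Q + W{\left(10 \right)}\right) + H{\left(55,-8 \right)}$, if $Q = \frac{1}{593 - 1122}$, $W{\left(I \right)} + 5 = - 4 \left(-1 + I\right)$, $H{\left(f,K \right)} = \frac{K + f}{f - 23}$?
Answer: $- \frac{669217}{16928} \approx -39.533$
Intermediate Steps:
$H{\left(f,K \right)} = \frac{K + f}{-23 + f}$
$W{\left(I \right)} = -1 - 4 I$ ($W{\left(I \right)} = -5 - 4 \left(-1 + I\right) = -5 - \left(-4 + 4 I\right) = -1 - 4 I$)
$Q = - \frac{1}{529}$ ($Q = \frac{1}{-529} = - \frac{1}{529} \approx -0.0018904$)
$\left(Q + W{\left(10 \right)}\right) + H{\left(55,-8 \right)} = \left(- \frac{1}{529} - 41\right) + \frac{-8 + 55}{-23 + 55} = \left(- \frac{1}{529} - 41\right) + \frac{1}{32} \cdot 47 = - \frac{21690}{529} + \frac{47}{32} = - \frac{669217}{16928}$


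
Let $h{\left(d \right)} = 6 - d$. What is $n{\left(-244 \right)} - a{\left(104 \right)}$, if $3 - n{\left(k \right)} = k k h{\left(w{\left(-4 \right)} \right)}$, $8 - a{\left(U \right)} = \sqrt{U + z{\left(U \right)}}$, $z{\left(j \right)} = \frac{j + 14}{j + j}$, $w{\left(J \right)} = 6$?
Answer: $-5 + \frac{5 \sqrt{11310}}{52} \approx 5.2258$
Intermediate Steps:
$z{\left(j \right)} = \frac{14 + j}{2 j}$
$a{\left(U \right)} = 8 - \sqrt{U + \frac{14 + U}{2 U}}$
$n{\left(k \right)} = 3$ ($n{\left(k \right)} = 3 - k k \left(6 - 6\right) = 3 - k^{2} \left(6 - 6\right) = 3 - k^{2} \cdot 0 = 3 - 0 = 3 + 0 = 3$)
$n{\left(-244 \right)} - a{\left(104 \right)} = 3 - \left(8 - \frac{\sqrt{2 + 4 \cdot 104 + \frac{28}{104}}}{2}\right) = 3 - \left(8 - \frac{\sqrt{2 + 416 + 28 \cdot \frac{1}{104}}}{2}\right) = 3 - \left(8 - \frac{\sqrt{2 + 416 + \frac{7}{26}}}{2}\right) = 3 - \left(8 - \frac{\sqrt{\frac{10875}{26}}}{2}\right) = 3 - \left(8 - \frac{\frac{5}{26} \sqrt{11310}}{2}\right) = 3 - \left(8 - \frac{5 \sqrt{11310}}{52}\right) = -5 + \frac{5 \sqrt{11310}}{52}$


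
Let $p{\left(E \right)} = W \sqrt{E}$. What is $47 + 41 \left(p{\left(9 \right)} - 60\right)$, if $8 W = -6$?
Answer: $- \frac{10021}{4} \approx -2505.3$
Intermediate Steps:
$W = - \frac{3}{4}$ ($W = \frac{1}{8} \left(-6\right) = - \frac{3}{4} \approx -0.75$)
$p{\left(E \right)} = - \frac{3 \sqrt{E}}{4}$
$47 + 41 \left(p{\left(9 \right)} - 60\right) = 47 + 41 \left(- \frac{3 \sqrt{9}}{4} - 60\right) = 47 + 41 \left(\left(- \frac{3}{4}\right) 3 - 60\right) = 47 + 41 \left(- \frac{9}{4} - 60\right) = 47 + 41 \left(- \frac{249}{4}\right) = 47 - \frac{10209}{4} = - \frac{10021}{4}$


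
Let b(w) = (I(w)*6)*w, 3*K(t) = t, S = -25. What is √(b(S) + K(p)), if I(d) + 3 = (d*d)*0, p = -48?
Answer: √434 ≈ 20.833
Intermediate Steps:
K(t) = t/3
I(d) = -3 (I(d) = -3 + (d*d)*0 = -3 + d²*0 = -3 + 0 = -3)
b(w) = -18*w (b(w) = (-3*6)*w = -18*w)
√(b(S) + K(p)) = √(-18*(-25) + (⅓)*(-48)) = √(450 - 16) = √434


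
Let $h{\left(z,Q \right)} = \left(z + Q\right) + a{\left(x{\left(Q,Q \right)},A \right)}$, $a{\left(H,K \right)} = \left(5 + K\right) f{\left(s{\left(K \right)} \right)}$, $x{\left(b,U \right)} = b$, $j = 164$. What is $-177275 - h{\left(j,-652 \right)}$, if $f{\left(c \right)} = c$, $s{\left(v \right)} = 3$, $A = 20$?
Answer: $-176862$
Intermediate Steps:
$a{\left(H,K \right)} = 15 + 3 K$ ($a{\left(H,K \right)} = \left(5 + K\right) 3 = 15 + 3 K$)
$h{\left(z,Q \right)} = 75 + Q + z$ ($h{\left(z,Q \right)} = \left(z + Q\right) + \left(15 + 3 \cdot 20\right) = \left(Q + z\right) + \left(15 + 60\right) = \left(Q + z\right) + 75 = 75 + Q + z$)
$-177275 - h{\left(j,-652 \right)} = -177275 - \left(75 - 652 + 164\right) = -177275 - -413 = -177275 + 413 = -176862$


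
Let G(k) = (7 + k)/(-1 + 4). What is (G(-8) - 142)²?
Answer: 182329/9 ≈ 20259.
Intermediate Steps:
G(k) = 7/3 + k/3 (G(k) = (7 + k)/3 = (7 + k)*(⅓) = 7/3 + k/3)
(G(-8) - 142)² = ((7/3 + (⅓)*(-8)) - 142)² = ((7/3 - 8/3) - 142)² = (-⅓ - 142)² = (-427/3)² = 182329/9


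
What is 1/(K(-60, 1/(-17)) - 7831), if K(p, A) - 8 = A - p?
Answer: -17/131972 ≈ -0.00012882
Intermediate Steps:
K(p, A) = 8 + A - p (K(p, A) = 8 + (A - p) = 8 + A - p)
1/(K(-60, 1/(-17)) - 7831) = 1/((8 + 1/(-17) - 1*(-60)) - 7831) = 1/((8 - 1/17 + 60) - 7831) = 1/(1155/17 - 7831) = 1/(-131972/17) = -17/131972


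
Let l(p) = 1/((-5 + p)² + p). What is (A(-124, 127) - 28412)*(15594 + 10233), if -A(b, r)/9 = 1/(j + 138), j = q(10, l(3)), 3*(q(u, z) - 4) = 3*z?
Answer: -730129367481/995 ≈ -7.3380e+8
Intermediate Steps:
l(p) = 1/(p + (-5 + p)²)
q(u, z) = 4 + z (q(u, z) = 4 + (3*z)/3 = 4 + z)
j = 29/7 (j = 4 + 1/(3 + (-5 + 3)²) = 4 + 1/(3 + (-2)²) = 4 + 1/(3 + 4) = 4 + 1/7 = 4 + ⅐ = 29/7 ≈ 4.1429)
A(b, r) = -63/995 (A(b, r) = -9/(29/7 + 138) = -9/995/7 = -9*7/995 = -63/995)
(A(-124, 127) - 28412)*(15594 + 10233) = (-63/995 - 28412)*(15594 + 10233) = -28270003/995*25827 = -730129367481/995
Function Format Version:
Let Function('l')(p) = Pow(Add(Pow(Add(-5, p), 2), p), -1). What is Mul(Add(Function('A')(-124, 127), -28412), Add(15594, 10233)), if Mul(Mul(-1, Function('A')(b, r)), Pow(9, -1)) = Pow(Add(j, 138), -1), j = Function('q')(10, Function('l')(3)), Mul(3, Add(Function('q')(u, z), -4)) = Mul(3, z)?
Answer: Rational(-730129367481, 995) ≈ -7.3380e+8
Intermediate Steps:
Function('l')(p) = Pow(Add(p, Pow(Add(-5, p), 2)), -1)
Function('q')(u, z) = Add(4, z) (Function('q')(u, z) = Add(4, Mul(Rational(1, 3), Mul(3, z))) = Add(4, z))
j = Rational(29, 7) (j = Add(4, Pow(Add(3, Pow(Add(-5, 3), 2)), -1)) = Add(4, Pow(Add(3, Pow(-2, 2)), -1)) = Add(4, Pow(Add(3, 4), -1)) = Add(4, Pow(7, -1)) = Add(4, Rational(1, 7)) = Rational(29, 7) ≈ 4.1429)
Function('A')(b, r) = Rational(-63, 995) (Function('A')(b, r) = Mul(-9, Pow(Add(Rational(29, 7), 138), -1)) = Mul(-9, Pow(Rational(995, 7), -1)) = Mul(-9, Rational(7, 995)) = Rational(-63, 995))
Mul(Add(Function('A')(-124, 127), -28412), Add(15594, 10233)) = Mul(Add(Rational(-63, 995), -28412), Add(15594, 10233)) = Mul(Rational(-28270003, 995), 25827) = Rational(-730129367481, 995)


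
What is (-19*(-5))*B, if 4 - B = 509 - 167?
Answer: -32110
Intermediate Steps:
B = -338 (B = 4 - (509 - 167) = 4 - 1*342 = 4 - 342 = -338)
(-19*(-5))*B = -19*(-5)*(-338) = 95*(-338) = -32110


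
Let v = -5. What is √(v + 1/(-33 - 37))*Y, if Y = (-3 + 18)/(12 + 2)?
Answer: 9*I*√2730/196 ≈ 2.3992*I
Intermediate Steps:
Y = 15/14 ≈ 1.0714
√(v + 1/(-33 - 37))*Y = √(-5 + 1/(-33 - 37))*(15/14) = √(-5 + 1/(-70))*(15/14) = √(-5 - 1/70)*(15/14) = √(-351/70)*(15/14) = (3*I*√2730/70)*(15/14) = 9*I*√2730/196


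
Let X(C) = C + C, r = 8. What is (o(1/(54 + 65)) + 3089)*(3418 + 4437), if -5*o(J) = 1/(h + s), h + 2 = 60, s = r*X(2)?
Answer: 2183766979/90 ≈ 2.4264e+7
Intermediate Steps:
X(C) = 2*C
s = 32 (s = 8*(2*2) = 8*4 = 32)
h = 58 (h = -2 + 60 = 58)
o(J) = -1/450 (o(J) = -1/(5*(58 + 32)) = -1/5/90 = -1/5*1/90 = -1/450)
(o(1/(54 + 65)) + 3089)*(3418 + 4437) = (-1/450 + 3089)*(3418 + 4437) = (1390049/450)*7855 = 2183766979/90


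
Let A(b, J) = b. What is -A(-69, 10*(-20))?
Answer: 69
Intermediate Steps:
-A(-69, 10*(-20)) = -1*(-69) = 69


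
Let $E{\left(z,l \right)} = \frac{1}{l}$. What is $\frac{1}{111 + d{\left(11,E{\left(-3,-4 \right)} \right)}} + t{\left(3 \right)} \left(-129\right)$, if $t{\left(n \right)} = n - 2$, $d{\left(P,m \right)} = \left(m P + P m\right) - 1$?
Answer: $- \frac{26959}{209} \approx -128.99$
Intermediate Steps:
$d{\left(P,m \right)} = -1 + 2 P m$ ($d{\left(P,m \right)} = \left(P m + P m\right) - 1 = 2 P m - 1 = -1 + 2 P m$)
$t{\left(n \right)} = -2 + n$ ($t{\left(n \right)} = n - 2 = -2 + n$)
$\frac{1}{111 + d{\left(11,E{\left(-3,-4 \right)} \right)}} + t{\left(3 \right)} \left(-129\right) = \frac{1}{111 + \left(-1 + 2 \cdot 11 \frac{1}{-4}\right)} + \left(-2 + 3\right) \left(-129\right) = \frac{1}{111 + \left(-1 + 2 \cdot 11 \left(- \frac{1}{4}\right)\right)} + 1 \left(-129\right) = \frac{1}{111 - \frac{13}{2}} - 129 = \frac{1}{\frac{209}{2}} - 129 = \frac{2}{209} - 129 = - \frac{26959}{209}$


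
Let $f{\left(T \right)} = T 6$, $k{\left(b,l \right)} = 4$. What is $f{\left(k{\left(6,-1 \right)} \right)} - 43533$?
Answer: $-43509$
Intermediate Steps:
$f{\left(T \right)} = 6 T$
$f{\left(k{\left(6,-1 \right)} \right)} - 43533 = 6 \cdot 4 - 43533 = 24 - 43533 = -43509$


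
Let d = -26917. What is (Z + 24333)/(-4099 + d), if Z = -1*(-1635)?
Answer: -3246/3877 ≈ -0.83724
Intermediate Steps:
Z = 1635
(Z + 24333)/(-4099 + d) = (1635 + 24333)/(-4099 - 26917) = 25968/(-31016) = 25968*(-1/31016) = -3246/3877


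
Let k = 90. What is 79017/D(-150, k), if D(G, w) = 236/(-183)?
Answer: -14460111/236 ≈ -61272.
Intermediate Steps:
D(G, w) = -236/183 (D(G, w) = 236*(-1/183) = -236/183)
79017/D(-150, k) = 79017/(-236/183) = 79017*(-183/236) = -14460111/236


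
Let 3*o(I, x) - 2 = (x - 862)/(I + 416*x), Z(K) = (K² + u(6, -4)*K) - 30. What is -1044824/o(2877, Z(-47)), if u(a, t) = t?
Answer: -3095444689128/1976603 ≈ -1.5660e+6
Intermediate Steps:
Z(K) = -30 + K² - 4*K (Z(K) = (K² - 4*K) - 30 = -30 + K² - 4*K)
o(I, x) = ⅔ + (-862 + x)/(3*(I + 416*x)) (o(I, x) = ⅔ + ((x - 862)/(I + 416*x))/3 = ⅔ + ((-862 + x)/(I + 416*x))/3 = ⅔ + (-862 + x)/(3*(I + 416*x)))
-1044824/o(2877, Z(-47)) = -1044824*3*(2877 + 416*(-30 + (-47)² - 4*(-47)))/(-862 + 2*2877 + 833*(-30 + (-47)² - 4*(-47))) = -1044824*3*(2877 + 416*(-30 + 2209 + 188))/(-862 + 5754 + 833*(-30 + 2209 + 188)) = -1044824*3*(2877 + 416*2367)/(-862 + 5754 + 833*2367) = -1044824*3*(2877 + 984672)/(-862 + 5754 + 1971711) = -1044824/((⅓)*1976603/987549) = -1044824/((⅓)*(1/987549)*1976603) = -1044824/1976603/2962647 = -1044824*2962647/1976603 = -3095444689128/1976603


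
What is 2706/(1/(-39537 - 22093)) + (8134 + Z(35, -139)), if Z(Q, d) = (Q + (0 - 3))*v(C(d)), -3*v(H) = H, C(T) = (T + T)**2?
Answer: -502761026/3 ≈ -1.6759e+8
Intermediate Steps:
C(T) = 4*T**2 (C(T) = (2*T)**2 = 4*T**2)
v(H) = -H/3
Z(Q, d) = -4*d**2*(-3 + Q)/3 (Z(Q, d) = (Q + (0 - 3))*(-4*d**2/3) = (Q - 3)*(-4*d**2/3) = (-3 + Q)*(-4*d**2/3) = -4*d**2*(-3 + Q)/3)
2706/(1/(-39537 - 22093)) + (8134 + Z(35, -139)) = 2706/(1/(-39537 - 22093)) + (8134 + (4/3)*(-139)**2*(3 - 1*35)) = 2706/(1/(-61630)) + (8134 + (4/3)*19321*(3 - 35)) = 2706/(-1/61630) + (8134 + (4/3)*19321*(-32)) = 2706*(-61630) + (8134 - 2473088/3) = -166770780 - 2448686/3 = -502761026/3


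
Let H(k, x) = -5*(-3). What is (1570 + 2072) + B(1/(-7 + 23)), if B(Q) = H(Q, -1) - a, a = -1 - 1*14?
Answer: 3672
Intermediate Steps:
a = -15 (a = -1 - 14 = -15)
H(k, x) = 15
B(Q) = 30 (B(Q) = 15 - 1*(-15) = 15 + 15 = 30)
(1570 + 2072) + B(1/(-7 + 23)) = (1570 + 2072) + 30 = 3642 + 30 = 3672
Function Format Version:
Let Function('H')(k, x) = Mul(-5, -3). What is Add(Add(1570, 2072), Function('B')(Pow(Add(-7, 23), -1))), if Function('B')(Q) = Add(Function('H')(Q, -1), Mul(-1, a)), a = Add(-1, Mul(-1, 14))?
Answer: 3672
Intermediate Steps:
a = -15 (a = Add(-1, -14) = -15)
Function('H')(k, x) = 15
Function('B')(Q) = 30 (Function('B')(Q) = Add(15, Mul(-1, -15)) = Add(15, 15) = 30)
Add(Add(1570, 2072), Function('B')(Pow(Add(-7, 23), -1))) = Add(Add(1570, 2072), 30) = Add(3642, 30) = 3672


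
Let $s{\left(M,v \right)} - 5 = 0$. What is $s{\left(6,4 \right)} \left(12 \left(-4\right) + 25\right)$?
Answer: $-115$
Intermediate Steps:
$s{\left(M,v \right)} = 5$ ($s{\left(M,v \right)} = 5 + 0 = 5$)
$s{\left(6,4 \right)} \left(12 \left(-4\right) + 25\right) = 5 \left(12 \left(-4\right) + 25\right) = 5 \left(-48 + 25\right) = 5 \left(-23\right) = -115$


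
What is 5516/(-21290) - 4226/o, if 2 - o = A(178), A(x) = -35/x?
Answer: -8008545438/4162195 ≈ -1924.1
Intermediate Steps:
o = 391/178 (o = 2 - (-35)/178 = 2 - 1*(-35/178) = 2 + 35/178 = 391/178 ≈ 2.1966)
5516/(-21290) - 4226/o = 5516/(-21290) - 4226/391/178 = 5516*(-1/21290) - 4226*178/391 = -2758/10645 - 752228/391 = -8008545438/4162195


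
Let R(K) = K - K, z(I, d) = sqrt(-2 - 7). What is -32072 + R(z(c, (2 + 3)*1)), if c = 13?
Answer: -32072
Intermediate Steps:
z(I, d) = 3*I (z(I, d) = sqrt(-9) = 3*I)
R(K) = 0
-32072 + R(z(c, (2 + 3)*1)) = -32072 + 0 = -32072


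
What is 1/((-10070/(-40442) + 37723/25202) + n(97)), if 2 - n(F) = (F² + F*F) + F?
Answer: -509609642/9637357470293 ≈ -5.2879e-5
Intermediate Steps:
n(F) = 2 - F - 2*F² (n(F) = 2 - ((F² + F*F) + F) = 2 - ((F² + F²) + F) = 2 - (2*F² + F) = 2 - (F + 2*F²) = 2 + (-F - 2*F²) = 2 - F - 2*F²)
1/((-10070/(-40442) + 37723/25202) + n(97)) = 1/((-10070/(-40442) + 37723/25202) + (2 - 1*97 - 2*97²)) = 1/((-10070*(-1/40442) + 37723*(1/25202)) + (2 - 97 - 2*9409)) = 1/((5035/20221 + 37723/25202) + (2 - 97 - 18818)) = 1/(889688853/509609642 - 18913) = 1/(-9637357470293/509609642) = -509609642/9637357470293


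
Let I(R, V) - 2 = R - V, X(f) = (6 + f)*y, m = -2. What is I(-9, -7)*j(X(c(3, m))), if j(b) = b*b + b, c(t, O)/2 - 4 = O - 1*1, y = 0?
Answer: 0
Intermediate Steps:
c(t, O) = 6 + 2*O (c(t, O) = 8 + 2*(O - 1*1) = 8 + 2*(O - 1) = 8 + 2*(-1 + O) = 8 + (-2 + 2*O) = 6 + 2*O)
X(f) = 0 (X(f) = (6 + f)*0 = 0)
I(R, V) = 2 + R - V (I(R, V) = 2 + (R - V) = 2 + R - V)
j(b) = b + b**2 (j(b) = b**2 + b = b + b**2)
I(-9, -7)*j(X(c(3, m))) = (2 - 9 - 1*(-7))*(0*(1 + 0)) = (2 - 9 + 7)*(0*1) = 0*0 = 0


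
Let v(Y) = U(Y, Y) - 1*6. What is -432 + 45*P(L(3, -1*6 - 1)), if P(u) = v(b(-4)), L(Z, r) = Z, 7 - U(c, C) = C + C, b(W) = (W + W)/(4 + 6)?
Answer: -315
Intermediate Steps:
b(W) = W/5 (b(W) = (2*W)/10 = (2*W)*(⅒) = W/5)
U(c, C) = 7 - 2*C (U(c, C) = 7 - (C + C) = 7 - 2*C)
v(Y) = 1 - 2*Y (v(Y) = (7 - 2*Y) - 1*6 = (7 - 2*Y) - 6 = 1 - 2*Y)
P(u) = 13/5 (P(u) = 1 - 2*(-4)/5 = 1 - 2*(-⅘) = 1 + 8/5 = 13/5)
-432 + 45*P(L(3, -1*6 - 1)) = -432 + 45*(13/5) = -432 + 117 = -315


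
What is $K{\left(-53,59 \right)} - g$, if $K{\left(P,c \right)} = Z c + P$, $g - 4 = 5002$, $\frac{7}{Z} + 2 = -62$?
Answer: $- \frac{324189}{64} \approx -5065.5$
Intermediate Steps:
$Z = - \frac{7}{64}$ ($Z = \frac{7}{-2 - 62} = \frac{7}{-64} = 7 \left(- \frac{1}{64}\right) = - \frac{7}{64} \approx -0.10938$)
$g = 5006$ ($g = 4 + 5002 = 5006$)
$K{\left(P,c \right)} = P - \frac{7 c}{64}$ ($K{\left(P,c \right)} = - \frac{7 c}{64} + P = P - \frac{7 c}{64}$)
$K{\left(-53,59 \right)} - g = \left(-53 - \frac{413}{64}\right) - 5006 = - \frac{3805}{64} - 5006 = - \frac{324189}{64}$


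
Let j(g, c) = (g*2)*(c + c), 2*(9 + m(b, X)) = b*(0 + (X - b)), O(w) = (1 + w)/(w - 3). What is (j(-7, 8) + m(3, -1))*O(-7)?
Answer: -717/5 ≈ -143.40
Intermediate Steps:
O(w) = (1 + w)/(-3 + w)
m(b, X) = -9 + b*(X - b)/2 (m(b, X) = -9 + (b*(0 + (X - b)))/2 = -9 + (b*(X - b))/2 = -9 + b*(X - b)/2)
j(g, c) = 4*c*g (j(g, c) = (2*g)*(2*c) = 4*c*g)
(j(-7, 8) + m(3, -1))*O(-7) = (4*8*(-7) + (-9 - ½*3² + (½)*(-1)*3))*((1 - 7)/(-3 - 7)) = (-224 + (-9 - ½*9 - 3/2))*(-6/(-10)) = (-224 + (-9 - 9/2 - 3/2))*(-⅒*(-6)) = (-224 - 15)*(⅗) = -239*⅗ = -717/5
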